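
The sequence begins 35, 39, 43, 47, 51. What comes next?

Differences: 39 - 35 = 4
This is an arithmetic sequence with common difference d = 4.
Next term = 51 + 4 = 55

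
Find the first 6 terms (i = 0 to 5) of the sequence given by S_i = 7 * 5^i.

This is a geometric sequence.
i=0: S_0 = 7 * 5^0 = 7
i=1: S_1 = 7 * 5^1 = 35
i=2: S_2 = 7 * 5^2 = 175
i=3: S_3 = 7 * 5^3 = 875
i=4: S_4 = 7 * 5^4 = 4375
i=5: S_5 = 7 * 5^5 = 21875
The first 6 terms are: [7, 35, 175, 875, 4375, 21875]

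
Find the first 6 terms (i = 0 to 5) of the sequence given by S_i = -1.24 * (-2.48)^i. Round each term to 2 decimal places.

This is a geometric sequence.
i=0: S_0 = -1.24 * (-2.48)^0 = -1.24
i=1: S_1 = -1.24 * (-2.48)^1 ≈ 3.08
i=2: S_2 = -1.24 * (-2.48)^2 ≈ -7.63
i=3: S_3 = -1.24 * (-2.48)^3 ≈ 18.91
i=4: S_4 = -1.24 * (-2.48)^4 ≈ -46.91
i=5: S_5 = -1.24 * (-2.48)^5 ≈ 116.33
The first 6 terms are: [-1.24, 3.08, -7.63, 18.91, -46.91, 116.33]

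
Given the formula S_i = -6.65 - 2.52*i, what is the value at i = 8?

S_8 = -6.65 + -2.52*8 = -6.65 + -20.16 = -26.81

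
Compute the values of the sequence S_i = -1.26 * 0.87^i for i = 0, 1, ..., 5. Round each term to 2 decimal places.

This is a geometric sequence.
i=0: S_0 = -1.26 * 0.87^0 = -1.26
i=1: S_1 = -1.26 * 0.87^1 ≈ -1.1
i=2: S_2 = -1.26 * 0.87^2 ≈ -0.95
i=3: S_3 = -1.26 * 0.87^3 ≈ -0.83
i=4: S_4 = -1.26 * 0.87^4 ≈ -0.72
i=5: S_5 = -1.26 * 0.87^5 ≈ -0.63
The first 6 terms are: [-1.26, -1.1, -0.95, -0.83, -0.72, -0.63]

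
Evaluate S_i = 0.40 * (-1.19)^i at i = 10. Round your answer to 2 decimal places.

S_10 = 0.4 * (-1.19)^10 ≈ 0.4 * 5.6947 ≈ 2.28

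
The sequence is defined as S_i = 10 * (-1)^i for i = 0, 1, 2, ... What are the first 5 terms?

This is a geometric sequence.
i=0: S_0 = 10 * (-1)^0 = 10
i=1: S_1 = 10 * (-1)^1 = -10
i=2: S_2 = 10 * (-1)^2 = 10
i=3: S_3 = 10 * (-1)^3 = -10
i=4: S_4 = 10 * (-1)^4 = 10
The first 5 terms are: [10, -10, 10, -10, 10]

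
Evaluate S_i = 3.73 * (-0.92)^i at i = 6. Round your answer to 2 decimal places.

S_6 = 3.73 * (-0.92)^6 ≈ 3.73 * 0.6064 ≈ 2.26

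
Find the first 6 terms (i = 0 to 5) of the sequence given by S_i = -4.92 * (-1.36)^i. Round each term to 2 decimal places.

This is a geometric sequence.
i=0: S_0 = -4.92 * (-1.36)^0 = -4.92
i=1: S_1 = -4.92 * (-1.36)^1 ≈ 6.69
i=2: S_2 = -4.92 * (-1.36)^2 ≈ -9.1
i=3: S_3 = -4.92 * (-1.36)^3 ≈ 12.38
i=4: S_4 = -4.92 * (-1.36)^4 ≈ -16.83
i=5: S_5 = -4.92 * (-1.36)^5 ≈ 22.89
The first 6 terms are: [-4.92, 6.69, -9.1, 12.38, -16.83, 22.89]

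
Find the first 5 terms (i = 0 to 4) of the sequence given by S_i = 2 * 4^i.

This is a geometric sequence.
i=0: S_0 = 2 * 4^0 = 2
i=1: S_1 = 2 * 4^1 = 8
i=2: S_2 = 2 * 4^2 = 32
i=3: S_3 = 2 * 4^3 = 128
i=4: S_4 = 2 * 4^4 = 512
The first 5 terms are: [2, 8, 32, 128, 512]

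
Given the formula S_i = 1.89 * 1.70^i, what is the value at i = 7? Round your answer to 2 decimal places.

S_7 = 1.89 * 1.7^7 ≈ 1.89 * 41.0339 ≈ 77.55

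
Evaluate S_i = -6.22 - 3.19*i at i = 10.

S_10 = -6.22 + -3.19*10 = -6.22 + -31.9 = -38.12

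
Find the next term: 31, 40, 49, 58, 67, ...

Differences: 40 - 31 = 9
This is an arithmetic sequence with common difference d = 9.
Next term = 67 + 9 = 76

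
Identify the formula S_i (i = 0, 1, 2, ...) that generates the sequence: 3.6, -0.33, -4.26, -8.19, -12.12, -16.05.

Check differences: -0.33 - 3.6 = -3.93
-4.26 - -0.33 = -3.93
Common difference d = -3.93.
First term a = 3.6.
Formula: S_i = 3.60 - 3.93*i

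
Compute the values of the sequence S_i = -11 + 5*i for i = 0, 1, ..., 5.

This is an arithmetic sequence.
i=0: S_0 = -11 + 5*0 = -11
i=1: S_1 = -11 + 5*1 = -6
i=2: S_2 = -11 + 5*2 = -1
i=3: S_3 = -11 + 5*3 = 4
i=4: S_4 = -11 + 5*4 = 9
i=5: S_5 = -11 + 5*5 = 14
The first 6 terms are: [-11, -6, -1, 4, 9, 14]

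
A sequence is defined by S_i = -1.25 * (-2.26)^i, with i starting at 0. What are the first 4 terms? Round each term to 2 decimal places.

This is a geometric sequence.
i=0: S_0 = -1.25 * (-2.26)^0 = -1.25
i=1: S_1 = -1.25 * (-2.26)^1 ≈ 2.83
i=2: S_2 = -1.25 * (-2.26)^2 ≈ -6.38
i=3: S_3 = -1.25 * (-2.26)^3 ≈ 14.43
The first 4 terms are: [-1.25, 2.83, -6.38, 14.43]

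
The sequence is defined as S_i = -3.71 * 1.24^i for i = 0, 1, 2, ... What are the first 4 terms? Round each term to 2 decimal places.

This is a geometric sequence.
i=0: S_0 = -3.71 * 1.24^0 = -3.71
i=1: S_1 = -3.71 * 1.24^1 ≈ -4.6
i=2: S_2 = -3.71 * 1.24^2 ≈ -5.7
i=3: S_3 = -3.71 * 1.24^3 ≈ -7.07
The first 4 terms are: [-3.71, -4.6, -5.7, -7.07]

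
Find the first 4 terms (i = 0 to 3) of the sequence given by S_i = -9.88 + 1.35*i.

This is an arithmetic sequence.
i=0: S_0 = -9.88 + 1.35*0 = -9.88
i=1: S_1 = -9.88 + 1.35*1 = -8.53
i=2: S_2 = -9.88 + 1.35*2 = -7.18
i=3: S_3 = -9.88 + 1.35*3 = -5.83
The first 4 terms are: [-9.88, -8.53, -7.18, -5.83]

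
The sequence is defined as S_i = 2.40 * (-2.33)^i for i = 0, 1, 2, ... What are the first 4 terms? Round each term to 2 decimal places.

This is a geometric sequence.
i=0: S_0 = 2.4 * (-2.33)^0 = 2.4
i=1: S_1 = 2.4 * (-2.33)^1 ≈ -5.59
i=2: S_2 = 2.4 * (-2.33)^2 ≈ 13.03
i=3: S_3 = 2.4 * (-2.33)^3 ≈ -30.36
The first 4 terms are: [2.4, -5.59, 13.03, -30.36]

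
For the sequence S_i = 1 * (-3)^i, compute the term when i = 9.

S_9 = 1 * (-3)^9 = 1 * -19683 = -19683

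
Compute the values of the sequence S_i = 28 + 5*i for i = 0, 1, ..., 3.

This is an arithmetic sequence.
i=0: S_0 = 28 + 5*0 = 28
i=1: S_1 = 28 + 5*1 = 33
i=2: S_2 = 28 + 5*2 = 38
i=3: S_3 = 28 + 5*3 = 43
The first 4 terms are: [28, 33, 38, 43]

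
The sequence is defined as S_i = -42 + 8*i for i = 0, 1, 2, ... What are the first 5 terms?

This is an arithmetic sequence.
i=0: S_0 = -42 + 8*0 = -42
i=1: S_1 = -42 + 8*1 = -34
i=2: S_2 = -42 + 8*2 = -26
i=3: S_3 = -42 + 8*3 = -18
i=4: S_4 = -42 + 8*4 = -10
The first 5 terms are: [-42, -34, -26, -18, -10]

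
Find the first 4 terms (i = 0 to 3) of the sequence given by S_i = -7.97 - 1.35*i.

This is an arithmetic sequence.
i=0: S_0 = -7.97 + -1.35*0 = -7.97
i=1: S_1 = -7.97 + -1.35*1 = -9.32
i=2: S_2 = -7.97 + -1.35*2 = -10.67
i=3: S_3 = -7.97 + -1.35*3 = -12.02
The first 4 terms are: [-7.97, -9.32, -10.67, -12.02]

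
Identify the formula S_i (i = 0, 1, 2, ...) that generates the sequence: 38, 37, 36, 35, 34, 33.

Check differences: 37 - 38 = -1
36 - 37 = -1
Common difference d = -1.
First term a = 38.
Formula: S_i = 38 - 1*i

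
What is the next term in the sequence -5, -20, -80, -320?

Ratios: -20 / -5 = 4.0
This is a geometric sequence with common ratio r = 4.
Next term = -320 * 4 = -1280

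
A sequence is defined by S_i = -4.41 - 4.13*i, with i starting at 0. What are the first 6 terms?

This is an arithmetic sequence.
i=0: S_0 = -4.41 + -4.13*0 = -4.41
i=1: S_1 = -4.41 + -4.13*1 = -8.54
i=2: S_2 = -4.41 + -4.13*2 = -12.67
i=3: S_3 = -4.41 + -4.13*3 = -16.8
i=4: S_4 = -4.41 + -4.13*4 = -20.93
i=5: S_5 = -4.41 + -4.13*5 = -25.06
The first 6 terms are: [-4.41, -8.54, -12.67, -16.8, -20.93, -25.06]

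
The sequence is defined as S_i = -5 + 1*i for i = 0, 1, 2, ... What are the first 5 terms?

This is an arithmetic sequence.
i=0: S_0 = -5 + 1*0 = -5
i=1: S_1 = -5 + 1*1 = -4
i=2: S_2 = -5 + 1*2 = -3
i=3: S_3 = -5 + 1*3 = -2
i=4: S_4 = -5 + 1*4 = -1
The first 5 terms are: [-5, -4, -3, -2, -1]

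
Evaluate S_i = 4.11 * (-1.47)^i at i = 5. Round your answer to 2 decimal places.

S_5 = 4.11 * (-1.47)^5 ≈ 4.11 * -6.8641 ≈ -28.21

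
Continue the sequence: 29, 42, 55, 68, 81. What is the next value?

Differences: 42 - 29 = 13
This is an arithmetic sequence with common difference d = 13.
Next term = 81 + 13 = 94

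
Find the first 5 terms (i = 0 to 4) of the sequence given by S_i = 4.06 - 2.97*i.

This is an arithmetic sequence.
i=0: S_0 = 4.06 + -2.97*0 = 4.06
i=1: S_1 = 4.06 + -2.97*1 = 1.09
i=2: S_2 = 4.06 + -2.97*2 = -1.88
i=3: S_3 = 4.06 + -2.97*3 = -4.85
i=4: S_4 = 4.06 + -2.97*4 = -7.82
The first 5 terms are: [4.06, 1.09, -1.88, -4.85, -7.82]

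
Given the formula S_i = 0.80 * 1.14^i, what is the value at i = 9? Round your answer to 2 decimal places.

S_9 = 0.8 * 1.14^9 ≈ 0.8 * 3.2519 ≈ 2.6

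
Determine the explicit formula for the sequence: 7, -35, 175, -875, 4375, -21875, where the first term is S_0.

Check ratios: -35 / 7 = -5.0
Common ratio r = -5.
First term a = 7.
Formula: S_i = 7 * (-5)^i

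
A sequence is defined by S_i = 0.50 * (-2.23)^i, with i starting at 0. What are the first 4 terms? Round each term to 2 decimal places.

This is a geometric sequence.
i=0: S_0 = 0.5 * (-2.23)^0 = 0.5
i=1: S_1 = 0.5 * (-2.23)^1 ≈ -1.12
i=2: S_2 = 0.5 * (-2.23)^2 ≈ 2.49
i=3: S_3 = 0.5 * (-2.23)^3 ≈ -5.54
The first 4 terms are: [0.5, -1.12, 2.49, -5.54]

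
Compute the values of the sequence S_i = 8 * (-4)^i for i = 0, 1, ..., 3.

This is a geometric sequence.
i=0: S_0 = 8 * (-4)^0 = 8
i=1: S_1 = 8 * (-4)^1 = -32
i=2: S_2 = 8 * (-4)^2 = 128
i=3: S_3 = 8 * (-4)^3 = -512
The first 4 terms are: [8, -32, 128, -512]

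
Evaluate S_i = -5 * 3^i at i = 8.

S_8 = -5 * 3^8 = -5 * 6561 = -32805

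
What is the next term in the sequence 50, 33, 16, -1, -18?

Differences: 33 - 50 = -17
This is an arithmetic sequence with common difference d = -17.
Next term = -18 + -17 = -35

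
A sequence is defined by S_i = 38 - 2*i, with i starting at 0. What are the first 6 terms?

This is an arithmetic sequence.
i=0: S_0 = 38 + -2*0 = 38
i=1: S_1 = 38 + -2*1 = 36
i=2: S_2 = 38 + -2*2 = 34
i=3: S_3 = 38 + -2*3 = 32
i=4: S_4 = 38 + -2*4 = 30
i=5: S_5 = 38 + -2*5 = 28
The first 6 terms are: [38, 36, 34, 32, 30, 28]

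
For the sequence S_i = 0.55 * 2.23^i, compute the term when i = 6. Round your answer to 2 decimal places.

S_6 = 0.55 * 2.23^6 ≈ 0.55 * 122.9785 ≈ 67.64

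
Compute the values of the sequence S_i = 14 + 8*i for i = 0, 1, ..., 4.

This is an arithmetic sequence.
i=0: S_0 = 14 + 8*0 = 14
i=1: S_1 = 14 + 8*1 = 22
i=2: S_2 = 14 + 8*2 = 30
i=3: S_3 = 14 + 8*3 = 38
i=4: S_4 = 14 + 8*4 = 46
The first 5 terms are: [14, 22, 30, 38, 46]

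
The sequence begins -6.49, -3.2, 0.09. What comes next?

Differences: -3.2 - -6.49 = 3.29
This is an arithmetic sequence with common difference d = 3.29.
Next term = 0.09 + 3.29 = 3.38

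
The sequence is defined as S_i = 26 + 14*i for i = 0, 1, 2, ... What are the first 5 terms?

This is an arithmetic sequence.
i=0: S_0 = 26 + 14*0 = 26
i=1: S_1 = 26 + 14*1 = 40
i=2: S_2 = 26 + 14*2 = 54
i=3: S_3 = 26 + 14*3 = 68
i=4: S_4 = 26 + 14*4 = 82
The first 5 terms are: [26, 40, 54, 68, 82]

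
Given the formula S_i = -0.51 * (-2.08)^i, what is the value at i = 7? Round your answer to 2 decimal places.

S_7 = -0.51 * (-2.08)^7 ≈ -0.51 * -168.4393 ≈ 85.9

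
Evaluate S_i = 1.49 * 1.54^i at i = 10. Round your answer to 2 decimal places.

S_10 = 1.49 * 1.54^10 ≈ 1.49 * 75.0252 ≈ 111.79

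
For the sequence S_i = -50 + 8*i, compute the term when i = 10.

S_10 = -50 + 8*10 = -50 + 80 = 30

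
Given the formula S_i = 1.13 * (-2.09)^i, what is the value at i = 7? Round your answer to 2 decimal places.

S_7 = 1.13 * (-2.09)^7 ≈ 1.13 * -174.1903 ≈ -196.84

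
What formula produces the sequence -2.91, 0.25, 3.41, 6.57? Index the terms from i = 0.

Check differences: 0.25 - -2.91 = 3.16
3.41 - 0.25 = 3.16
Common difference d = 3.16.
First term a = -2.91.
Formula: S_i = -2.91 + 3.16*i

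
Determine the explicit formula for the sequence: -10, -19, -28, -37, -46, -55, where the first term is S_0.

Check differences: -19 - -10 = -9
-28 - -19 = -9
Common difference d = -9.
First term a = -10.
Formula: S_i = -10 - 9*i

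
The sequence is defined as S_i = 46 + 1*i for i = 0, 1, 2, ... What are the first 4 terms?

This is an arithmetic sequence.
i=0: S_0 = 46 + 1*0 = 46
i=1: S_1 = 46 + 1*1 = 47
i=2: S_2 = 46 + 1*2 = 48
i=3: S_3 = 46 + 1*3 = 49
The first 4 terms are: [46, 47, 48, 49]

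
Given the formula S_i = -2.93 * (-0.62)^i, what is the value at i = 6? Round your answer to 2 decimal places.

S_6 = -2.93 * (-0.62)^6 ≈ -2.93 * 0.0568 ≈ -0.17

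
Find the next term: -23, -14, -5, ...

Differences: -14 - -23 = 9
This is an arithmetic sequence with common difference d = 9.
Next term = -5 + 9 = 4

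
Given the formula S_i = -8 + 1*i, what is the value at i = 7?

S_7 = -8 + 1*7 = -8 + 7 = -1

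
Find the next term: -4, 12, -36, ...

Ratios: 12 / -4 = -3.0
This is a geometric sequence with common ratio r = -3.
Next term = -36 * -3 = 108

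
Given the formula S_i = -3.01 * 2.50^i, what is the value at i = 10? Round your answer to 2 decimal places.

S_10 = -3.01 * 2.5^10 ≈ -3.01 * 9536.7432 ≈ -28705.6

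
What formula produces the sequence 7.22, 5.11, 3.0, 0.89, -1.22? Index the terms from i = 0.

Check differences: 5.11 - 7.22 = -2.11
3.0 - 5.11 = -2.11
Common difference d = -2.11.
First term a = 7.22.
Formula: S_i = 7.22 - 2.11*i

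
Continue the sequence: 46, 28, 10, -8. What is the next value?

Differences: 28 - 46 = -18
This is an arithmetic sequence with common difference d = -18.
Next term = -8 + -18 = -26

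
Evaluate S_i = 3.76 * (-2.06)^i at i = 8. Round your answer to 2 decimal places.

S_8 = 3.76 * (-2.06)^8 ≈ 3.76 * 324.2931 ≈ 1219.34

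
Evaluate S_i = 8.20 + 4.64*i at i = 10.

S_10 = 8.2 + 4.64*10 = 8.2 + 46.4 = 54.6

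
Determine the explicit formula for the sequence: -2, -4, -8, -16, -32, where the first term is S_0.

Check ratios: -4 / -2 = 2.0
Common ratio r = 2.
First term a = -2.
Formula: S_i = -2 * 2^i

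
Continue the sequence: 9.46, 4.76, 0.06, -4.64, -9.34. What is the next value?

Differences: 4.76 - 9.46 = -4.7
This is an arithmetic sequence with common difference d = -4.7.
Next term = -9.34 + -4.7 = -14.04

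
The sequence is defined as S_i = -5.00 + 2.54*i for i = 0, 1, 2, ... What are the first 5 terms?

This is an arithmetic sequence.
i=0: S_0 = -5.0 + 2.54*0 = -5.0
i=1: S_1 = -5.0 + 2.54*1 = -2.46
i=2: S_2 = -5.0 + 2.54*2 = 0.08
i=3: S_3 = -5.0 + 2.54*3 = 2.62
i=4: S_4 = -5.0 + 2.54*4 = 5.16
The first 5 terms are: [-5.0, -2.46, 0.08, 2.62, 5.16]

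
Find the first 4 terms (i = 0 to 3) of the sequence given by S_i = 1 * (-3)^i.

This is a geometric sequence.
i=0: S_0 = 1 * (-3)^0 = 1
i=1: S_1 = 1 * (-3)^1 = -3
i=2: S_2 = 1 * (-3)^2 = 9
i=3: S_3 = 1 * (-3)^3 = -27
The first 4 terms are: [1, -3, 9, -27]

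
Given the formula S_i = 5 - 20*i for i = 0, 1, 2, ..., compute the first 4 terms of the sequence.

This is an arithmetic sequence.
i=0: S_0 = 5 + -20*0 = 5
i=1: S_1 = 5 + -20*1 = -15
i=2: S_2 = 5 + -20*2 = -35
i=3: S_3 = 5 + -20*3 = -55
The first 4 terms are: [5, -15, -35, -55]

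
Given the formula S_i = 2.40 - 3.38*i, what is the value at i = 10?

S_10 = 2.4 + -3.38*10 = 2.4 + -33.8 = -31.4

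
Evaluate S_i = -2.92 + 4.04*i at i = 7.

S_7 = -2.92 + 4.04*7 = -2.92 + 28.28 = 25.36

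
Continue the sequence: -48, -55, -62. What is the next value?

Differences: -55 - -48 = -7
This is an arithmetic sequence with common difference d = -7.
Next term = -62 + -7 = -69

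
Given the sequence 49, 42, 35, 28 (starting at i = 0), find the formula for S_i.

Check differences: 42 - 49 = -7
35 - 42 = -7
Common difference d = -7.
First term a = 49.
Formula: S_i = 49 - 7*i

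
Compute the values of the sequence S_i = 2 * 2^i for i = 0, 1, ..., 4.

This is a geometric sequence.
i=0: S_0 = 2 * 2^0 = 2
i=1: S_1 = 2 * 2^1 = 4
i=2: S_2 = 2 * 2^2 = 8
i=3: S_3 = 2 * 2^3 = 16
i=4: S_4 = 2 * 2^4 = 32
The first 5 terms are: [2, 4, 8, 16, 32]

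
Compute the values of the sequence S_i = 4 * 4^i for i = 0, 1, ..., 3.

This is a geometric sequence.
i=0: S_0 = 4 * 4^0 = 4
i=1: S_1 = 4 * 4^1 = 16
i=2: S_2 = 4 * 4^2 = 64
i=3: S_3 = 4 * 4^3 = 256
The first 4 terms are: [4, 16, 64, 256]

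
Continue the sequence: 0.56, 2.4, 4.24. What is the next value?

Differences: 2.4 - 0.56 = 1.84
This is an arithmetic sequence with common difference d = 1.84.
Next term = 4.24 + 1.84 = 6.08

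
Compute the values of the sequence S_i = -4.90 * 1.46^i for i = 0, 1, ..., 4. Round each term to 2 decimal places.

This is a geometric sequence.
i=0: S_0 = -4.9 * 1.46^0 = -4.9
i=1: S_1 = -4.9 * 1.46^1 ≈ -7.15
i=2: S_2 = -4.9 * 1.46^2 ≈ -10.44
i=3: S_3 = -4.9 * 1.46^3 ≈ -15.25
i=4: S_4 = -4.9 * 1.46^4 ≈ -22.26
The first 5 terms are: [-4.9, -7.15, -10.44, -15.25, -22.26]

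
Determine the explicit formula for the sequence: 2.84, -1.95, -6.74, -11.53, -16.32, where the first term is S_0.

Check differences: -1.95 - 2.84 = -4.79
-6.74 - -1.95 = -4.79
Common difference d = -4.79.
First term a = 2.84.
Formula: S_i = 2.84 - 4.79*i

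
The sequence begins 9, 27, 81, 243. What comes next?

Ratios: 27 / 9 = 3.0
This is a geometric sequence with common ratio r = 3.
Next term = 243 * 3 = 729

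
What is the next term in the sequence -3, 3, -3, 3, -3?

Ratios: 3 / -3 = -1.0
This is a geometric sequence with common ratio r = -1.
Next term = -3 * -1 = 3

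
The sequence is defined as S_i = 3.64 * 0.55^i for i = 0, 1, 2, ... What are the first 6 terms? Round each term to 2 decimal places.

This is a geometric sequence.
i=0: S_0 = 3.64 * 0.55^0 = 3.64
i=1: S_1 = 3.64 * 0.55^1 ≈ 2.0
i=2: S_2 = 3.64 * 0.55^2 ≈ 1.1
i=3: S_3 = 3.64 * 0.55^3 ≈ 0.61
i=4: S_4 = 3.64 * 0.55^4 ≈ 0.33
i=5: S_5 = 3.64 * 0.55^5 ≈ 0.18
The first 6 terms are: [3.64, 2.0, 1.1, 0.61, 0.33, 0.18]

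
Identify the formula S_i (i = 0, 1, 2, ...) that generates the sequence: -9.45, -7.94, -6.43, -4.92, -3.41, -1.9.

Check differences: -7.94 - -9.45 = 1.51
-6.43 - -7.94 = 1.51
Common difference d = 1.51.
First term a = -9.45.
Formula: S_i = -9.45 + 1.51*i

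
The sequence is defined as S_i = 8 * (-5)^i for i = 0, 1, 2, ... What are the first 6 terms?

This is a geometric sequence.
i=0: S_0 = 8 * (-5)^0 = 8
i=1: S_1 = 8 * (-5)^1 = -40
i=2: S_2 = 8 * (-5)^2 = 200
i=3: S_3 = 8 * (-5)^3 = -1000
i=4: S_4 = 8 * (-5)^4 = 5000
i=5: S_5 = 8 * (-5)^5 = -25000
The first 6 terms are: [8, -40, 200, -1000, 5000, -25000]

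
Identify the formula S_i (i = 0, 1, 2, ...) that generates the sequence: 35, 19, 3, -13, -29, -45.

Check differences: 19 - 35 = -16
3 - 19 = -16
Common difference d = -16.
First term a = 35.
Formula: S_i = 35 - 16*i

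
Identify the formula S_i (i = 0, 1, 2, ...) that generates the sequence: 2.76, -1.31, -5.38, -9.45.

Check differences: -1.31 - 2.76 = -4.07
-5.38 - -1.31 = -4.07
Common difference d = -4.07.
First term a = 2.76.
Formula: S_i = 2.76 - 4.07*i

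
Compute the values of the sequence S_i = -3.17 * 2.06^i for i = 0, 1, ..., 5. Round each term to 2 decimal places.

This is a geometric sequence.
i=0: S_0 = -3.17 * 2.06^0 = -3.17
i=1: S_1 = -3.17 * 2.06^1 ≈ -6.53
i=2: S_2 = -3.17 * 2.06^2 ≈ -13.45
i=3: S_3 = -3.17 * 2.06^3 ≈ -27.71
i=4: S_4 = -3.17 * 2.06^4 ≈ -57.09
i=5: S_5 = -3.17 * 2.06^5 ≈ -117.6
The first 6 terms are: [-3.17, -6.53, -13.45, -27.71, -57.09, -117.6]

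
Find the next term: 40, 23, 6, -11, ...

Differences: 23 - 40 = -17
This is an arithmetic sequence with common difference d = -17.
Next term = -11 + -17 = -28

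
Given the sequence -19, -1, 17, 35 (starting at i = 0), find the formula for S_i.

Check differences: -1 - -19 = 18
17 - -1 = 18
Common difference d = 18.
First term a = -19.
Formula: S_i = -19 + 18*i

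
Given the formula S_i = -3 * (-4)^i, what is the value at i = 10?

S_10 = -3 * (-4)^10 = -3 * 1048576 = -3145728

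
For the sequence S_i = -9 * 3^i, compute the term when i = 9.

S_9 = -9 * 3^9 = -9 * 19683 = -177147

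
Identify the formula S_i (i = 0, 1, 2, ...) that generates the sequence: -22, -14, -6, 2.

Check differences: -14 - -22 = 8
-6 - -14 = 8
Common difference d = 8.
First term a = -22.
Formula: S_i = -22 + 8*i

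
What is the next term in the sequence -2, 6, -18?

Ratios: 6 / -2 = -3.0
This is a geometric sequence with common ratio r = -3.
Next term = -18 * -3 = 54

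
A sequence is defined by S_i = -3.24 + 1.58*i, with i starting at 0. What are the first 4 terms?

This is an arithmetic sequence.
i=0: S_0 = -3.24 + 1.58*0 = -3.24
i=1: S_1 = -3.24 + 1.58*1 = -1.66
i=2: S_2 = -3.24 + 1.58*2 = -0.08
i=3: S_3 = -3.24 + 1.58*3 = 1.5
The first 4 terms are: [-3.24, -1.66, -0.08, 1.5]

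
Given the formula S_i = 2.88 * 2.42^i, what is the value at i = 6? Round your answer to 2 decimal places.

S_6 = 2.88 * 2.42^6 ≈ 2.88 * 200.8594 ≈ 578.48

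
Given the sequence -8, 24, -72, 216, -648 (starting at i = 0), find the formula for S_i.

Check ratios: 24 / -8 = -3.0
Common ratio r = -3.
First term a = -8.
Formula: S_i = -8 * (-3)^i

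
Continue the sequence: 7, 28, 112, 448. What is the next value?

Ratios: 28 / 7 = 4.0
This is a geometric sequence with common ratio r = 4.
Next term = 448 * 4 = 1792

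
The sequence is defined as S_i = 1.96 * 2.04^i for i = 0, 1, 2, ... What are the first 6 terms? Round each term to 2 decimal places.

This is a geometric sequence.
i=0: S_0 = 1.96 * 2.04^0 = 1.96
i=1: S_1 = 1.96 * 2.04^1 ≈ 4.0
i=2: S_2 = 1.96 * 2.04^2 ≈ 8.16
i=3: S_3 = 1.96 * 2.04^3 ≈ 16.64
i=4: S_4 = 1.96 * 2.04^4 ≈ 33.95
i=5: S_5 = 1.96 * 2.04^5 ≈ 69.25
The first 6 terms are: [1.96, 4.0, 8.16, 16.64, 33.95, 69.25]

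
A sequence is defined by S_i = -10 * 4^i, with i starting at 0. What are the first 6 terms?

This is a geometric sequence.
i=0: S_0 = -10 * 4^0 = -10
i=1: S_1 = -10 * 4^1 = -40
i=2: S_2 = -10 * 4^2 = -160
i=3: S_3 = -10 * 4^3 = -640
i=4: S_4 = -10 * 4^4 = -2560
i=5: S_5 = -10 * 4^5 = -10240
The first 6 terms are: [-10, -40, -160, -640, -2560, -10240]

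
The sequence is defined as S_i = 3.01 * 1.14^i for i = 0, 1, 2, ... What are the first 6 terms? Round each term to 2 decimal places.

This is a geometric sequence.
i=0: S_0 = 3.01 * 1.14^0 = 3.01
i=1: S_1 = 3.01 * 1.14^1 ≈ 3.43
i=2: S_2 = 3.01 * 1.14^2 ≈ 3.91
i=3: S_3 = 3.01 * 1.14^3 ≈ 4.46
i=4: S_4 = 3.01 * 1.14^4 ≈ 5.08
i=5: S_5 = 3.01 * 1.14^5 ≈ 5.8
The first 6 terms are: [3.01, 3.43, 3.91, 4.46, 5.08, 5.8]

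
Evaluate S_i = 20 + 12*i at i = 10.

S_10 = 20 + 12*10 = 20 + 120 = 140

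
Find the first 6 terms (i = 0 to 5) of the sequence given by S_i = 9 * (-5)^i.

This is a geometric sequence.
i=0: S_0 = 9 * (-5)^0 = 9
i=1: S_1 = 9 * (-5)^1 = -45
i=2: S_2 = 9 * (-5)^2 = 225
i=3: S_3 = 9 * (-5)^3 = -1125
i=4: S_4 = 9 * (-5)^4 = 5625
i=5: S_5 = 9 * (-5)^5 = -28125
The first 6 terms are: [9, -45, 225, -1125, 5625, -28125]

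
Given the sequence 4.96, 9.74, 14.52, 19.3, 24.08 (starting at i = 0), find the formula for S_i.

Check differences: 9.74 - 4.96 = 4.78
14.52 - 9.74 = 4.78
Common difference d = 4.78.
First term a = 4.96.
Formula: S_i = 4.96 + 4.78*i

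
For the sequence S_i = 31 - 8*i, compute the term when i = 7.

S_7 = 31 + -8*7 = 31 + -56 = -25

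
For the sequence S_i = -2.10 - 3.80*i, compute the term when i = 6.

S_6 = -2.1 + -3.8*6 = -2.1 + -22.8 = -24.9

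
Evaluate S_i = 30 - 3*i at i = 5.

S_5 = 30 + -3*5 = 30 + -15 = 15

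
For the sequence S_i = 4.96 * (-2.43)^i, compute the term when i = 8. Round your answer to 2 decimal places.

S_8 = 4.96 * (-2.43)^8 ≈ 4.96 * 1215.7665 ≈ 6030.2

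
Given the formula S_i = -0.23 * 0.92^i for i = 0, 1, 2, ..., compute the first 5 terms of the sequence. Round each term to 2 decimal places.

This is a geometric sequence.
i=0: S_0 = -0.23 * 0.92^0 = -0.23
i=1: S_1 = -0.23 * 0.92^1 ≈ -0.21
i=2: S_2 = -0.23 * 0.92^2 ≈ -0.19
i=3: S_3 = -0.23 * 0.92^3 ≈ -0.18
i=4: S_4 = -0.23 * 0.92^4 ≈ -0.16
The first 5 terms are: [-0.23, -0.21, -0.19, -0.18, -0.16]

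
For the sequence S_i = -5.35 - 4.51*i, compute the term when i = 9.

S_9 = -5.35 + -4.51*9 = -5.35 + -40.59 = -45.94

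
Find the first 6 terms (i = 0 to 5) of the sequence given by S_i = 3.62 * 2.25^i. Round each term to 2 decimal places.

This is a geometric sequence.
i=0: S_0 = 3.62 * 2.25^0 = 3.62
i=1: S_1 = 3.62 * 2.25^1 ≈ 8.15
i=2: S_2 = 3.62 * 2.25^2 ≈ 18.33
i=3: S_3 = 3.62 * 2.25^3 ≈ 41.23
i=4: S_4 = 3.62 * 2.25^4 ≈ 92.78
i=5: S_5 = 3.62 * 2.25^5 ≈ 208.75
The first 6 terms are: [3.62, 8.15, 18.33, 41.23, 92.78, 208.75]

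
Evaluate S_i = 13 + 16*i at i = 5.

S_5 = 13 + 16*5 = 13 + 80 = 93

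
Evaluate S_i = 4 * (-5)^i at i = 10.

S_10 = 4 * (-5)^10 = 4 * 9765625 = 39062500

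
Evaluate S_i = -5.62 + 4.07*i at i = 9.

S_9 = -5.62 + 4.07*9 = -5.62 + 36.63 = 31.01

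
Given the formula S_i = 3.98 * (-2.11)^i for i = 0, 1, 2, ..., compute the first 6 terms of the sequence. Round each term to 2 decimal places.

This is a geometric sequence.
i=0: S_0 = 3.98 * (-2.11)^0 = 3.98
i=1: S_1 = 3.98 * (-2.11)^1 ≈ -8.4
i=2: S_2 = 3.98 * (-2.11)^2 ≈ 17.72
i=3: S_3 = 3.98 * (-2.11)^3 ≈ -37.39
i=4: S_4 = 3.98 * (-2.11)^4 ≈ 78.89
i=5: S_5 = 3.98 * (-2.11)^5 ≈ -166.45
The first 6 terms are: [3.98, -8.4, 17.72, -37.39, 78.89, -166.45]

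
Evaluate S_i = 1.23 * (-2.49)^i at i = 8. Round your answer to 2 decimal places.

S_8 = 1.23 * (-2.49)^8 ≈ 1.23 * 1477.7289 ≈ 1817.61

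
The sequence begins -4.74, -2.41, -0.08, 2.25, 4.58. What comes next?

Differences: -2.41 - -4.74 = 2.33
This is an arithmetic sequence with common difference d = 2.33.
Next term = 4.58 + 2.33 = 6.91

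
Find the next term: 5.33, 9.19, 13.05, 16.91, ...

Differences: 9.19 - 5.33 = 3.86
This is an arithmetic sequence with common difference d = 3.86.
Next term = 16.91 + 3.86 = 20.77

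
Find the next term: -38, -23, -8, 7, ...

Differences: -23 - -38 = 15
This is an arithmetic sequence with common difference d = 15.
Next term = 7 + 15 = 22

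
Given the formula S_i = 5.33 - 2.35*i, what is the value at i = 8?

S_8 = 5.33 + -2.35*8 = 5.33 + -18.8 = -13.47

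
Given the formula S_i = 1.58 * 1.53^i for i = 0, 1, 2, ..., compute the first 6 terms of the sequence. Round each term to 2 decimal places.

This is a geometric sequence.
i=0: S_0 = 1.58 * 1.53^0 = 1.58
i=1: S_1 = 1.58 * 1.53^1 ≈ 2.42
i=2: S_2 = 1.58 * 1.53^2 ≈ 3.7
i=3: S_3 = 1.58 * 1.53^3 ≈ 5.66
i=4: S_4 = 1.58 * 1.53^4 ≈ 8.66
i=5: S_5 = 1.58 * 1.53^5 ≈ 13.25
The first 6 terms are: [1.58, 2.42, 3.7, 5.66, 8.66, 13.25]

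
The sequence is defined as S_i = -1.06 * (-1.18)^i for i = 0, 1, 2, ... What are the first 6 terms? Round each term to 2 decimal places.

This is a geometric sequence.
i=0: S_0 = -1.06 * (-1.18)^0 = -1.06
i=1: S_1 = -1.06 * (-1.18)^1 ≈ 1.25
i=2: S_2 = -1.06 * (-1.18)^2 ≈ -1.48
i=3: S_3 = -1.06 * (-1.18)^3 ≈ 1.74
i=4: S_4 = -1.06 * (-1.18)^4 ≈ -2.06
i=5: S_5 = -1.06 * (-1.18)^5 ≈ 2.43
The first 6 terms are: [-1.06, 1.25, -1.48, 1.74, -2.06, 2.43]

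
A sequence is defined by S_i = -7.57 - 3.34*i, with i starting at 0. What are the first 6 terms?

This is an arithmetic sequence.
i=0: S_0 = -7.57 + -3.34*0 = -7.57
i=1: S_1 = -7.57 + -3.34*1 = -10.91
i=2: S_2 = -7.57 + -3.34*2 = -14.25
i=3: S_3 = -7.57 + -3.34*3 = -17.59
i=4: S_4 = -7.57 + -3.34*4 = -20.93
i=5: S_5 = -7.57 + -3.34*5 = -24.27
The first 6 terms are: [-7.57, -10.91, -14.25, -17.59, -20.93, -24.27]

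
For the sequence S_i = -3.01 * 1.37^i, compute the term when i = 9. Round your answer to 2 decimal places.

S_9 = -3.01 * 1.37^9 ≈ -3.01 * 17.0014 ≈ -51.17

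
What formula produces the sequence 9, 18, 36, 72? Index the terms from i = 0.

Check ratios: 18 / 9 = 2.0
Common ratio r = 2.
First term a = 9.
Formula: S_i = 9 * 2^i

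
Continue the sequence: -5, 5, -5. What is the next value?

Ratios: 5 / -5 = -1.0
This is a geometric sequence with common ratio r = -1.
Next term = -5 * -1 = 5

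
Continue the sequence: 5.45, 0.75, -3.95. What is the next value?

Differences: 0.75 - 5.45 = -4.7
This is an arithmetic sequence with common difference d = -4.7.
Next term = -3.95 + -4.7 = -8.65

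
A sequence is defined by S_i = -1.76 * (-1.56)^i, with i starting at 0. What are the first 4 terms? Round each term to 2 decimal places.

This is a geometric sequence.
i=0: S_0 = -1.76 * (-1.56)^0 = -1.76
i=1: S_1 = -1.76 * (-1.56)^1 ≈ 2.75
i=2: S_2 = -1.76 * (-1.56)^2 ≈ -4.28
i=3: S_3 = -1.76 * (-1.56)^3 ≈ 6.68
The first 4 terms are: [-1.76, 2.75, -4.28, 6.68]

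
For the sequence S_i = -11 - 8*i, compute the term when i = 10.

S_10 = -11 + -8*10 = -11 + -80 = -91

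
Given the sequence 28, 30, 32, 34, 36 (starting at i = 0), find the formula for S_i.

Check differences: 30 - 28 = 2
32 - 30 = 2
Common difference d = 2.
First term a = 28.
Formula: S_i = 28 + 2*i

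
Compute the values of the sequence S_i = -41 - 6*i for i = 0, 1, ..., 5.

This is an arithmetic sequence.
i=0: S_0 = -41 + -6*0 = -41
i=1: S_1 = -41 + -6*1 = -47
i=2: S_2 = -41 + -6*2 = -53
i=3: S_3 = -41 + -6*3 = -59
i=4: S_4 = -41 + -6*4 = -65
i=5: S_5 = -41 + -6*5 = -71
The first 6 terms are: [-41, -47, -53, -59, -65, -71]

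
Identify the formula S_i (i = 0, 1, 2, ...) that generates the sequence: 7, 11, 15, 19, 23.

Check differences: 11 - 7 = 4
15 - 11 = 4
Common difference d = 4.
First term a = 7.
Formula: S_i = 7 + 4*i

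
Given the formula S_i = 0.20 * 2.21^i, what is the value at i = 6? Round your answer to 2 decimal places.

S_6 = 0.2 * 2.21^6 ≈ 0.2 * 116.5074 ≈ 23.3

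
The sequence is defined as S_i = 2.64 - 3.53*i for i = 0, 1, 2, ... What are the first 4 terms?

This is an arithmetic sequence.
i=0: S_0 = 2.64 + -3.53*0 = 2.64
i=1: S_1 = 2.64 + -3.53*1 = -0.89
i=2: S_2 = 2.64 + -3.53*2 = -4.42
i=3: S_3 = 2.64 + -3.53*3 = -7.95
The first 4 terms are: [2.64, -0.89, -4.42, -7.95]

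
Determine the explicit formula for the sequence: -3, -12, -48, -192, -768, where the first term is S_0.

Check ratios: -12 / -3 = 4.0
Common ratio r = 4.
First term a = -3.
Formula: S_i = -3 * 4^i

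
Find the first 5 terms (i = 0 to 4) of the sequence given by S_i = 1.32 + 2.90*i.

This is an arithmetic sequence.
i=0: S_0 = 1.32 + 2.9*0 = 1.32
i=1: S_1 = 1.32 + 2.9*1 = 4.22
i=2: S_2 = 1.32 + 2.9*2 = 7.12
i=3: S_3 = 1.32 + 2.9*3 = 10.02
i=4: S_4 = 1.32 + 2.9*4 = 12.92
The first 5 terms are: [1.32, 4.22, 7.12, 10.02, 12.92]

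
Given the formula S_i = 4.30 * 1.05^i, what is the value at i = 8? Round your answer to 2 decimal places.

S_8 = 4.3 * 1.05^8 ≈ 4.3 * 1.4775 ≈ 6.35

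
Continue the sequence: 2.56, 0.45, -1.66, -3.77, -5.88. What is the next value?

Differences: 0.45 - 2.56 = -2.11
This is an arithmetic sequence with common difference d = -2.11.
Next term = -5.88 + -2.11 = -7.99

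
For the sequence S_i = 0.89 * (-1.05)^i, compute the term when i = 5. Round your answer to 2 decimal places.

S_5 = 0.89 * (-1.05)^5 ≈ 0.89 * -1.2763 ≈ -1.14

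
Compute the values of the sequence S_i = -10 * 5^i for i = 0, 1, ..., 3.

This is a geometric sequence.
i=0: S_0 = -10 * 5^0 = -10
i=1: S_1 = -10 * 5^1 = -50
i=2: S_2 = -10 * 5^2 = -250
i=3: S_3 = -10 * 5^3 = -1250
The first 4 terms are: [-10, -50, -250, -1250]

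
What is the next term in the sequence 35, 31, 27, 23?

Differences: 31 - 35 = -4
This is an arithmetic sequence with common difference d = -4.
Next term = 23 + -4 = 19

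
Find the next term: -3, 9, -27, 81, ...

Ratios: 9 / -3 = -3.0
This is a geometric sequence with common ratio r = -3.
Next term = 81 * -3 = -243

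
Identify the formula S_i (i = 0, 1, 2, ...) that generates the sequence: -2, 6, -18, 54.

Check ratios: 6 / -2 = -3.0
Common ratio r = -3.
First term a = -2.
Formula: S_i = -2 * (-3)^i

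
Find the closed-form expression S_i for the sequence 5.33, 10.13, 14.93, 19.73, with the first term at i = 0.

Check differences: 10.13 - 5.33 = 4.8
14.93 - 10.13 = 4.8
Common difference d = 4.8.
First term a = 5.33.
Formula: S_i = 5.33 + 4.80*i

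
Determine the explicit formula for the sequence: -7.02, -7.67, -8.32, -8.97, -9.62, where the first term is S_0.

Check differences: -7.67 - -7.02 = -0.65
-8.32 - -7.67 = -0.65
Common difference d = -0.65.
First term a = -7.02.
Formula: S_i = -7.02 - 0.65*i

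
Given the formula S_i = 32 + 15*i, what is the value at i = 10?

S_10 = 32 + 15*10 = 32 + 150 = 182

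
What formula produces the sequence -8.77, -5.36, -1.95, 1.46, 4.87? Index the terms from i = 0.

Check differences: -5.36 - -8.77 = 3.41
-1.95 - -5.36 = 3.41
Common difference d = 3.41.
First term a = -8.77.
Formula: S_i = -8.77 + 3.41*i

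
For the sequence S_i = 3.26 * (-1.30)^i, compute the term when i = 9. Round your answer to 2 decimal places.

S_9 = 3.26 * (-1.3)^9 ≈ 3.26 * -10.6045 ≈ -34.57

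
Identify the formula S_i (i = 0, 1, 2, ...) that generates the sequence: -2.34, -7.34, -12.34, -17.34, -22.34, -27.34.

Check differences: -7.34 - -2.34 = -5.0
-12.34 - -7.34 = -5.0
Common difference d = -5.0.
First term a = -2.34.
Formula: S_i = -2.34 - 5.00*i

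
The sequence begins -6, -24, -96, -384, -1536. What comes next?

Ratios: -24 / -6 = 4.0
This is a geometric sequence with common ratio r = 4.
Next term = -1536 * 4 = -6144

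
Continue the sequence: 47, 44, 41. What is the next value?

Differences: 44 - 47 = -3
This is an arithmetic sequence with common difference d = -3.
Next term = 41 + -3 = 38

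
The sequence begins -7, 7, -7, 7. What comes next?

Ratios: 7 / -7 = -1.0
This is a geometric sequence with common ratio r = -1.
Next term = 7 * -1 = -7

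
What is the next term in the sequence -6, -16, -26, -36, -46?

Differences: -16 - -6 = -10
This is an arithmetic sequence with common difference d = -10.
Next term = -46 + -10 = -56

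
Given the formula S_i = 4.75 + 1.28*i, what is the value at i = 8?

S_8 = 4.75 + 1.28*8 = 4.75 + 10.24 = 14.99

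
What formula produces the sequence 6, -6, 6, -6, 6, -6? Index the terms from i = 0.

Check ratios: -6 / 6 = -1.0
Common ratio r = -1.
First term a = 6.
Formula: S_i = 6 * (-1)^i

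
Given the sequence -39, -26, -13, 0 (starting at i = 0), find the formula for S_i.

Check differences: -26 - -39 = 13
-13 - -26 = 13
Common difference d = 13.
First term a = -39.
Formula: S_i = -39 + 13*i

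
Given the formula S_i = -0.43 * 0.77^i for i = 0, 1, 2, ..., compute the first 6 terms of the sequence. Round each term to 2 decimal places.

This is a geometric sequence.
i=0: S_0 = -0.43 * 0.77^0 = -0.43
i=1: S_1 = -0.43 * 0.77^1 ≈ -0.33
i=2: S_2 = -0.43 * 0.77^2 ≈ -0.25
i=3: S_3 = -0.43 * 0.77^3 ≈ -0.2
i=4: S_4 = -0.43 * 0.77^4 ≈ -0.15
i=5: S_5 = -0.43 * 0.77^5 ≈ -0.12
The first 6 terms are: [-0.43, -0.33, -0.25, -0.2, -0.15, -0.12]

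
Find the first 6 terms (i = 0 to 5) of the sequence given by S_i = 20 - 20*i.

This is an arithmetic sequence.
i=0: S_0 = 20 + -20*0 = 20
i=1: S_1 = 20 + -20*1 = 0
i=2: S_2 = 20 + -20*2 = -20
i=3: S_3 = 20 + -20*3 = -40
i=4: S_4 = 20 + -20*4 = -60
i=5: S_5 = 20 + -20*5 = -80
The first 6 terms are: [20, 0, -20, -40, -60, -80]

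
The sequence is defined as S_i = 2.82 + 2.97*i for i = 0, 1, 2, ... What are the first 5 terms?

This is an arithmetic sequence.
i=0: S_0 = 2.82 + 2.97*0 = 2.82
i=1: S_1 = 2.82 + 2.97*1 = 5.79
i=2: S_2 = 2.82 + 2.97*2 = 8.76
i=3: S_3 = 2.82 + 2.97*3 = 11.73
i=4: S_4 = 2.82 + 2.97*4 = 14.7
The first 5 terms are: [2.82, 5.79, 8.76, 11.73, 14.7]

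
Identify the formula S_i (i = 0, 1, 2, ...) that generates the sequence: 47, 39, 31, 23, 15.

Check differences: 39 - 47 = -8
31 - 39 = -8
Common difference d = -8.
First term a = 47.
Formula: S_i = 47 - 8*i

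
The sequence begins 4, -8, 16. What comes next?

Ratios: -8 / 4 = -2.0
This is a geometric sequence with common ratio r = -2.
Next term = 16 * -2 = -32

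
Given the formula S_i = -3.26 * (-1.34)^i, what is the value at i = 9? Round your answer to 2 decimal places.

S_9 = -3.26 * (-1.34)^9 ≈ -3.26 * -13.9297 ≈ 45.41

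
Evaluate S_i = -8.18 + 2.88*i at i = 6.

S_6 = -8.18 + 2.88*6 = -8.18 + 17.28 = 9.1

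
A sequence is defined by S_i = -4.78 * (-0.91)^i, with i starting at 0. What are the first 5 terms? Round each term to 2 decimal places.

This is a geometric sequence.
i=0: S_0 = -4.78 * (-0.91)^0 = -4.78
i=1: S_1 = -4.78 * (-0.91)^1 ≈ 4.35
i=2: S_2 = -4.78 * (-0.91)^2 ≈ -3.96
i=3: S_3 = -4.78 * (-0.91)^3 ≈ 3.6
i=4: S_4 = -4.78 * (-0.91)^4 ≈ -3.28
The first 5 terms are: [-4.78, 4.35, -3.96, 3.6, -3.28]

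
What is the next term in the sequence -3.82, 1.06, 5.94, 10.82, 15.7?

Differences: 1.06 - -3.82 = 4.88
This is an arithmetic sequence with common difference d = 4.88.
Next term = 15.7 + 4.88 = 20.58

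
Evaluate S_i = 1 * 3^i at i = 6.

S_6 = 1 * 3^6 = 1 * 729 = 729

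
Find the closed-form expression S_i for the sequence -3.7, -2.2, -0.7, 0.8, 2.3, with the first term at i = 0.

Check differences: -2.2 - -3.7 = 1.5
-0.7 - -2.2 = 1.5
Common difference d = 1.5.
First term a = -3.7.
Formula: S_i = -3.70 + 1.50*i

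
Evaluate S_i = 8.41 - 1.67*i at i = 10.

S_10 = 8.41 + -1.67*10 = 8.41 + -16.7 = -8.29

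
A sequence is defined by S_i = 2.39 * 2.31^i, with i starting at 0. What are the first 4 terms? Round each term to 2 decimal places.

This is a geometric sequence.
i=0: S_0 = 2.39 * 2.31^0 = 2.39
i=1: S_1 = 2.39 * 2.31^1 ≈ 5.52
i=2: S_2 = 2.39 * 2.31^2 ≈ 12.75
i=3: S_3 = 2.39 * 2.31^3 ≈ 29.46
The first 4 terms are: [2.39, 5.52, 12.75, 29.46]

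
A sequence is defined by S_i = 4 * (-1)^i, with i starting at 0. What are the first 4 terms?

This is a geometric sequence.
i=0: S_0 = 4 * (-1)^0 = 4
i=1: S_1 = 4 * (-1)^1 = -4
i=2: S_2 = 4 * (-1)^2 = 4
i=3: S_3 = 4 * (-1)^3 = -4
The first 4 terms are: [4, -4, 4, -4]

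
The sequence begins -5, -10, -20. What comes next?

Ratios: -10 / -5 = 2.0
This is a geometric sequence with common ratio r = 2.
Next term = -20 * 2 = -40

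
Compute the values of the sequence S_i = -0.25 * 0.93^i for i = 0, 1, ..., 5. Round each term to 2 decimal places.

This is a geometric sequence.
i=0: S_0 = -0.25 * 0.93^0 = -0.25
i=1: S_1 = -0.25 * 0.93^1 ≈ -0.23
i=2: S_2 = -0.25 * 0.93^2 ≈ -0.22
i=3: S_3 = -0.25 * 0.93^3 ≈ -0.2
i=4: S_4 = -0.25 * 0.93^4 ≈ -0.19
i=5: S_5 = -0.25 * 0.93^5 ≈ -0.17
The first 6 terms are: [-0.25, -0.23, -0.22, -0.2, -0.19, -0.17]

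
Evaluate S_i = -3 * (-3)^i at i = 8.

S_8 = -3 * (-3)^8 = -3 * 6561 = -19683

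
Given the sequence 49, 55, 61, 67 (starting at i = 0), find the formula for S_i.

Check differences: 55 - 49 = 6
61 - 55 = 6
Common difference d = 6.
First term a = 49.
Formula: S_i = 49 + 6*i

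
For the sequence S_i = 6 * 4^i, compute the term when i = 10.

S_10 = 6 * 4^10 = 6 * 1048576 = 6291456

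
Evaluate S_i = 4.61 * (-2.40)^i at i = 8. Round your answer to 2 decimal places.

S_8 = 4.61 * (-2.4)^8 ≈ 4.61 * 1100.7531 ≈ 5074.47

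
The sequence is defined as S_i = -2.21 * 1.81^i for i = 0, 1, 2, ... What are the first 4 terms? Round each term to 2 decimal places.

This is a geometric sequence.
i=0: S_0 = -2.21 * 1.81^0 = -2.21
i=1: S_1 = -2.21 * 1.81^1 ≈ -4.0
i=2: S_2 = -2.21 * 1.81^2 ≈ -7.24
i=3: S_3 = -2.21 * 1.81^3 ≈ -13.1
The first 4 terms are: [-2.21, -4.0, -7.24, -13.1]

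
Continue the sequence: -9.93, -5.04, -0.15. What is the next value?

Differences: -5.04 - -9.93 = 4.89
This is an arithmetic sequence with common difference d = 4.89.
Next term = -0.15 + 4.89 = 4.74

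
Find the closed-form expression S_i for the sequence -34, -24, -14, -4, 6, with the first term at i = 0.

Check differences: -24 - -34 = 10
-14 - -24 = 10
Common difference d = 10.
First term a = -34.
Formula: S_i = -34 + 10*i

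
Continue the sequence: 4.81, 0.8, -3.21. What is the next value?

Differences: 0.8 - 4.81 = -4.01
This is an arithmetic sequence with common difference d = -4.01.
Next term = -3.21 + -4.01 = -7.22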